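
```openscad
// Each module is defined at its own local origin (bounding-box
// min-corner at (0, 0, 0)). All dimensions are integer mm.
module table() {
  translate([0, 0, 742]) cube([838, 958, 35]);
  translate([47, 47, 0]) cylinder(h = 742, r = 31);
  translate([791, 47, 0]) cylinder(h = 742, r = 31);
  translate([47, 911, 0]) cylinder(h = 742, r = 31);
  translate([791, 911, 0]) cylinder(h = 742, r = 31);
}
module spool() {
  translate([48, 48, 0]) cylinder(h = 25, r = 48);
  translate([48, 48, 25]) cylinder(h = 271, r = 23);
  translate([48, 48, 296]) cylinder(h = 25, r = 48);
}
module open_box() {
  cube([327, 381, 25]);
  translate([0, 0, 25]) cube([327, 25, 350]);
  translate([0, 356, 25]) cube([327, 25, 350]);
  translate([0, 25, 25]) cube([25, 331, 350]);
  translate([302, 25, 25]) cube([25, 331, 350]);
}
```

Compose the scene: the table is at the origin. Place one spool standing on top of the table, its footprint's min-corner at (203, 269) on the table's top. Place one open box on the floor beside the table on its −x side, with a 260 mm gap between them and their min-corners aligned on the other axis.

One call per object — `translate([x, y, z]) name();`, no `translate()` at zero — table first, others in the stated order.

table();
translate([203, 269, 777]) spool();
translate([-587, 0, 0]) open_box();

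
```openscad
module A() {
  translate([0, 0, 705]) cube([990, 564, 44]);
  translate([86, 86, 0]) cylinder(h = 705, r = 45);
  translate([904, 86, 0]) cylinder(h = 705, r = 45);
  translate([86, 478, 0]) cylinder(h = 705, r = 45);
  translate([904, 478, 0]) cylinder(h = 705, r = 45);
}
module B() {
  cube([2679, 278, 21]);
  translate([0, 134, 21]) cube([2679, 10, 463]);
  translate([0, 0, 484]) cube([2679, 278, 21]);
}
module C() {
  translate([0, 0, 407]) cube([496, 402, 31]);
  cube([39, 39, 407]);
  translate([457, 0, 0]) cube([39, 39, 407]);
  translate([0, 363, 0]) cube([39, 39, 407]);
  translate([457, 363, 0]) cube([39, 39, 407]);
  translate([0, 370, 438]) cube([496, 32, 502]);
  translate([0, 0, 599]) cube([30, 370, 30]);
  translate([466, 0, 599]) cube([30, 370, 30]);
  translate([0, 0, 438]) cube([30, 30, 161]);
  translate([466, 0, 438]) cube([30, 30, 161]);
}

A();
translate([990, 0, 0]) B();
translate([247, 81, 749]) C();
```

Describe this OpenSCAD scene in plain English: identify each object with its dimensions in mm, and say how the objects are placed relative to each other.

A is a rectangular dining table. The top is 990×564×44 mm with its upper surface at z = 749 mm. It stands on four round legs of 90 mm diameter, each leg's bounding box inset 41 mm from the nearest pair of top edges, running from the floor to the underside of the top.

B is an I-beam lying along x, 2679 mm long. Overall section height 505 mm. Two flanges 278 mm wide (y) and 21 mm thick, one on the floor and one at the top; a web 10 mm thick runs between them, centred on the flange width.

C is a chair. The seat is a 496×402×31 mm slab with its top at z = 438 mm, on four 39×39 mm corner legs (flush with the seat edges, standing on z = 0). A flat backrest 32 mm thick, 502 mm tall, spans the full seat width and rises from the seat top along its +y edge, rear face flush with the rear of the seat. Two armrests of 30×30 mm section run along each side from the seat's front edge to the front of the backrest, top faces 191 mm above the seat top and outer faces flush with the seat's x-edges; a 30×30 mm post under the front of each armrest stands on the seat at the front corner.

The I-beam is against the table's +x side, with their −y faces flush. The chair is on top of the table, centred.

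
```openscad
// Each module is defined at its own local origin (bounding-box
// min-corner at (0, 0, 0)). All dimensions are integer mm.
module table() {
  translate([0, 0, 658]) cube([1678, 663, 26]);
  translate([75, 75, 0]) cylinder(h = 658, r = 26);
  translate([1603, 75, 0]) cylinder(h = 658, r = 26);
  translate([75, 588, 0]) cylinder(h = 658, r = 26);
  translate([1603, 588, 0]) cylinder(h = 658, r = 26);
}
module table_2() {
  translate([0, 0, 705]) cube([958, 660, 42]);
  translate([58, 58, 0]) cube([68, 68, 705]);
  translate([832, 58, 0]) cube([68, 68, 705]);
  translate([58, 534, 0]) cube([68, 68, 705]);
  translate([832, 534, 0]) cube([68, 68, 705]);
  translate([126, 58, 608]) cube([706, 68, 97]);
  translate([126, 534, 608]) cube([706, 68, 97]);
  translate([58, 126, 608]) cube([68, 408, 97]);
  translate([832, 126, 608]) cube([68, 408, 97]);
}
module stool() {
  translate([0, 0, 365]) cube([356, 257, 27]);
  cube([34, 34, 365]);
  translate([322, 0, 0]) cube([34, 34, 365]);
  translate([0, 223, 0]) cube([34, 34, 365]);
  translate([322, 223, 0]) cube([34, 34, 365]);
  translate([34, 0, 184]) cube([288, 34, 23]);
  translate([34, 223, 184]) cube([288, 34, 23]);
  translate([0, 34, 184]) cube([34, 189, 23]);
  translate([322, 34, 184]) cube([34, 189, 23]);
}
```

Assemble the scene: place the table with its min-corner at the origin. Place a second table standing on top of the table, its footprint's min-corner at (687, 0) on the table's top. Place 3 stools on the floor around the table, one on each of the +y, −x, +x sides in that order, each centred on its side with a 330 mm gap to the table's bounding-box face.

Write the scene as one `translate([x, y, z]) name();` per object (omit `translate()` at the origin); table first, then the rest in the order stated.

table();
translate([687, 0, 684]) table_2();
translate([661, 993, 0]) stool();
translate([-686, 203, 0]) stool();
translate([2008, 203, 0]) stool();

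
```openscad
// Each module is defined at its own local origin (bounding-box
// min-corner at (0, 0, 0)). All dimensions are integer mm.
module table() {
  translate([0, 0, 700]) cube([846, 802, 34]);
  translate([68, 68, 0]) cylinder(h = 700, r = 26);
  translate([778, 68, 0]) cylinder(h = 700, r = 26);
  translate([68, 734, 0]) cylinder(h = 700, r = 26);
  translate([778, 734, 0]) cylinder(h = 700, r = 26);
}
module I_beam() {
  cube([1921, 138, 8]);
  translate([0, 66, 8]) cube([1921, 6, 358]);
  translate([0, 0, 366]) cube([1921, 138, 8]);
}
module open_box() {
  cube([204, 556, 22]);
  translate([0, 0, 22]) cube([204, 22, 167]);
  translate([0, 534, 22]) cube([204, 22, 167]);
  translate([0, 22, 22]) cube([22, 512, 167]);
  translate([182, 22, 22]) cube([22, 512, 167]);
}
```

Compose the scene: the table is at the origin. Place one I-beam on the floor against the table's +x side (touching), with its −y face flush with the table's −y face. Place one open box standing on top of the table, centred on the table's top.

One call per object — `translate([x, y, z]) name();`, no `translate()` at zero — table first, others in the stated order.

table();
translate([846, 0, 0]) I_beam();
translate([321, 123, 734]) open_box();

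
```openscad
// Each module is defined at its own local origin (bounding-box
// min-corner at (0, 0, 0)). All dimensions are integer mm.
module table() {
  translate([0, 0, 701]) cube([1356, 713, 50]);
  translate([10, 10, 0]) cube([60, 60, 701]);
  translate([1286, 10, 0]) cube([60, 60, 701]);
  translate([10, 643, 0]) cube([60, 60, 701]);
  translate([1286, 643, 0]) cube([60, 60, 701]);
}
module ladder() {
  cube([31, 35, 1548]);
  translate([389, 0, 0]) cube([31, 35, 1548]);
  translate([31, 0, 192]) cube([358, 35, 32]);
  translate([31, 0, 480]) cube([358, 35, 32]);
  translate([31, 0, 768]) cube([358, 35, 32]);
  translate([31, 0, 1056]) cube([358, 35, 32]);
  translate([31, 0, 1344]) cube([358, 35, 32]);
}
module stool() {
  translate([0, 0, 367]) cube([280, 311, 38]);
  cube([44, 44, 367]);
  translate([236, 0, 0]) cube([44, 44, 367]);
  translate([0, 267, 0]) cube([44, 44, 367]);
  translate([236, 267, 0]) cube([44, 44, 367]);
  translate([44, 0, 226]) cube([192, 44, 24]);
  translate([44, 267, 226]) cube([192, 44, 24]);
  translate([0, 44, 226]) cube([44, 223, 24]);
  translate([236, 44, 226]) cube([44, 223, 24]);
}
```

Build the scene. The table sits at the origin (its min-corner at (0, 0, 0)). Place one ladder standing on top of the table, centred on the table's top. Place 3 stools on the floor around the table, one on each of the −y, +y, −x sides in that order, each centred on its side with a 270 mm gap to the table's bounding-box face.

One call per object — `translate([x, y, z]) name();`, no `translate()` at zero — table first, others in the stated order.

table();
translate([468, 339, 751]) ladder();
translate([538, -581, 0]) stool();
translate([538, 983, 0]) stool();
translate([-550, 201, 0]) stool();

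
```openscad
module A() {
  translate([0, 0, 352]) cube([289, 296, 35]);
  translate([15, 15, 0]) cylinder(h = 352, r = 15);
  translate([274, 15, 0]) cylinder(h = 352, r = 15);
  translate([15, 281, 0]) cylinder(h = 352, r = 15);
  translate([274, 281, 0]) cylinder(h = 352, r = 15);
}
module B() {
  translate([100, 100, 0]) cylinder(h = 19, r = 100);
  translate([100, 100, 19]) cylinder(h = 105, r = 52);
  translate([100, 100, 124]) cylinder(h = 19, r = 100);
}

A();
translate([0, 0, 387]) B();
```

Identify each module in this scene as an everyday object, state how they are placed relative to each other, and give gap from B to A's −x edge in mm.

A is a stool. B is a spool. The spool is on top of the stool. The gap from the spool to the stool's −x edge is 0 mm.

The spool's min-x is at 0; the stool's min-x is 0; gap = 0 mm.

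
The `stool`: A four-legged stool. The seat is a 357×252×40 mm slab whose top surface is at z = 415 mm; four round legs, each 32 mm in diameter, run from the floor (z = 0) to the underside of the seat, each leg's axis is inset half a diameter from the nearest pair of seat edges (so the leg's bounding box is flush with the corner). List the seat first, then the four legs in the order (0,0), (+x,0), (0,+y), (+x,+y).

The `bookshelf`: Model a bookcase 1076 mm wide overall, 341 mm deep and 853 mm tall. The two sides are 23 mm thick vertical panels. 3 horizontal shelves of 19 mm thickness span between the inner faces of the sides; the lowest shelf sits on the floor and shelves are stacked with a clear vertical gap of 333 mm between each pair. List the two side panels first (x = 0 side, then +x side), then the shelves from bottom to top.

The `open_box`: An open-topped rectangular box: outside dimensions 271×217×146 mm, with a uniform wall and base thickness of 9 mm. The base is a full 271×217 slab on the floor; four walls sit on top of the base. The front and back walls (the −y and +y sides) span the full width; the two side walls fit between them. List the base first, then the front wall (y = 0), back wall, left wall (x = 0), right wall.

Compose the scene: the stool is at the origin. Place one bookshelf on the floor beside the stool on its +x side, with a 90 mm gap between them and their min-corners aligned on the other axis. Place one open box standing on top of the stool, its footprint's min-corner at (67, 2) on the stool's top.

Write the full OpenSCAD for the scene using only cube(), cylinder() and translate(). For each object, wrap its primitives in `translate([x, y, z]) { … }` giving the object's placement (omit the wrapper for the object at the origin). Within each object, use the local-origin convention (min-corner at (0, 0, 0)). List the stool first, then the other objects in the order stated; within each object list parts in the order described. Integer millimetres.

translate([0, 0, 375]) cube([357, 252, 40]);
translate([16, 16, 0]) cylinder(h = 375, r = 16);
translate([341, 16, 0]) cylinder(h = 375, r = 16);
translate([16, 236, 0]) cylinder(h = 375, r = 16);
translate([341, 236, 0]) cylinder(h = 375, r = 16);
translate([447, 0, 0]) {
  cube([23, 341, 853]);
  translate([1053, 0, 0]) cube([23, 341, 853]);
  translate([23, 0, 0]) cube([1030, 341, 19]);
  translate([23, 0, 352]) cube([1030, 341, 19]);
  translate([23, 0, 704]) cube([1030, 341, 19]);
}
translate([67, 2, 415]) {
  cube([271, 217, 9]);
  translate([0, 0, 9]) cube([271, 9, 137]);
  translate([0, 208, 9]) cube([271, 9, 137]);
  translate([0, 9, 9]) cube([9, 199, 137]);
  translate([262, 9, 9]) cube([9, 199, 137]);
}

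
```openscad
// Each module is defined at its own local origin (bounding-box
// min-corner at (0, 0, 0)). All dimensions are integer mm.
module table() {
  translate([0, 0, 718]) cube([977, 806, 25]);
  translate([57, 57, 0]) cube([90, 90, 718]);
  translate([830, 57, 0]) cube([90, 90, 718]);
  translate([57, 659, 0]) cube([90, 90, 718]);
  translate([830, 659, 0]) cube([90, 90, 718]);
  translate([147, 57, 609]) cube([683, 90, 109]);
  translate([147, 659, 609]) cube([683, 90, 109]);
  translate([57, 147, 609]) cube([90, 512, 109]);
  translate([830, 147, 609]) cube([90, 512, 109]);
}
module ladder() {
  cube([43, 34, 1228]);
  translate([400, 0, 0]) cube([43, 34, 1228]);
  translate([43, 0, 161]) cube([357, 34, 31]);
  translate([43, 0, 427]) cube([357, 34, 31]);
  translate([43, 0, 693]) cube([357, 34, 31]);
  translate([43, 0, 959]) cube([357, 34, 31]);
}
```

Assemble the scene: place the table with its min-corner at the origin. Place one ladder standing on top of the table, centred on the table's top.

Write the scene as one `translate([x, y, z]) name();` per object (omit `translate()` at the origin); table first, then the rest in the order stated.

table();
translate([267, 386, 743]) ladder();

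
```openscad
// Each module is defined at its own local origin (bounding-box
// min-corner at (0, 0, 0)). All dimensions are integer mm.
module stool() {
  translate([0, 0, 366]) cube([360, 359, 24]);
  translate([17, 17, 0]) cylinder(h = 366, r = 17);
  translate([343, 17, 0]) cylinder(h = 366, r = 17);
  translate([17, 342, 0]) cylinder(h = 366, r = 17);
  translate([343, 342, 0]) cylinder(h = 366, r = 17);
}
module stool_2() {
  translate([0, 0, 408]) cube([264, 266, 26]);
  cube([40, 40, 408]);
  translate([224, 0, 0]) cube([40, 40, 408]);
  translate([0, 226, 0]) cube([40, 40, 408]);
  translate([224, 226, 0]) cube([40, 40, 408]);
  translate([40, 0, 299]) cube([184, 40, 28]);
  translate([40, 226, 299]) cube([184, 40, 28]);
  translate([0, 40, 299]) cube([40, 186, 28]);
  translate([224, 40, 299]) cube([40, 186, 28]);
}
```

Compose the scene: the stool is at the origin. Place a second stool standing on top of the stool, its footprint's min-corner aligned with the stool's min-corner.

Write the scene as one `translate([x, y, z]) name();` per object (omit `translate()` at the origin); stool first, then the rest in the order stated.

stool();
translate([0, 0, 390]) stool_2();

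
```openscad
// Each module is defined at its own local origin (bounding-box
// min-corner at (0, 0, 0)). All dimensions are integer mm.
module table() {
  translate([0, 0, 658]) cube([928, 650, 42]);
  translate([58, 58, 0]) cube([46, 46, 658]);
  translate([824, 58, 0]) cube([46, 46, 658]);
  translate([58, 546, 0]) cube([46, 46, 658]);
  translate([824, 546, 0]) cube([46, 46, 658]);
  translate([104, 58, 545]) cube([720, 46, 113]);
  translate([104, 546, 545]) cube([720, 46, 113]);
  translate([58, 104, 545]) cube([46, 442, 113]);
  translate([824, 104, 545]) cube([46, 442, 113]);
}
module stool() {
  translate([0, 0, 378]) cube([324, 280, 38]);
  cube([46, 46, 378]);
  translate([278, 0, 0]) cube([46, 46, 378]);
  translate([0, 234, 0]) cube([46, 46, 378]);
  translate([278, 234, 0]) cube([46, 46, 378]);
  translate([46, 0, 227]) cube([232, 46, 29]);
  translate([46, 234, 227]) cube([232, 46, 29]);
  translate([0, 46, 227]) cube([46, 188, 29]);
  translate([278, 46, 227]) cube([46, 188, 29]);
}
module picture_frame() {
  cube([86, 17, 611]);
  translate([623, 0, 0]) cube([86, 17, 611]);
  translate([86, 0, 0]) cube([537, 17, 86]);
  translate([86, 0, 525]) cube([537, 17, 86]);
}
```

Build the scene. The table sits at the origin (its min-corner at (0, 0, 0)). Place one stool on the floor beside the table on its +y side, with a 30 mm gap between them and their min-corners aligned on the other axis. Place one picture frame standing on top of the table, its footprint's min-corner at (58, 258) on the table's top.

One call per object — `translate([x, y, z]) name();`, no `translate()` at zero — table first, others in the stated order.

table();
translate([0, 680, 0]) stool();
translate([58, 258, 700]) picture_frame();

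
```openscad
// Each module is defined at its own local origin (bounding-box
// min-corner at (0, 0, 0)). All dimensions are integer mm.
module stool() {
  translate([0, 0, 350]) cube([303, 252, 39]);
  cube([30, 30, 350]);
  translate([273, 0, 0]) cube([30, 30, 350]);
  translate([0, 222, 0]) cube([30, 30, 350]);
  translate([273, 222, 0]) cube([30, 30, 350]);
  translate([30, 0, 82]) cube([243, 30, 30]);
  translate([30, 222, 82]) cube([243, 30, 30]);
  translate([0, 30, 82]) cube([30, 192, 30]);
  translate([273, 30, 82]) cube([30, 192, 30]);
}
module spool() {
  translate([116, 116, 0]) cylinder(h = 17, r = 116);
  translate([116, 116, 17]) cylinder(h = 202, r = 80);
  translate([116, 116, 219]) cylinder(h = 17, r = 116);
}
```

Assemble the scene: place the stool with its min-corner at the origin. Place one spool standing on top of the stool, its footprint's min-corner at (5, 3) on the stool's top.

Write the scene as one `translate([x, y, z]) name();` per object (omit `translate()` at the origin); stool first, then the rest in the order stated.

stool();
translate([5, 3, 389]) spool();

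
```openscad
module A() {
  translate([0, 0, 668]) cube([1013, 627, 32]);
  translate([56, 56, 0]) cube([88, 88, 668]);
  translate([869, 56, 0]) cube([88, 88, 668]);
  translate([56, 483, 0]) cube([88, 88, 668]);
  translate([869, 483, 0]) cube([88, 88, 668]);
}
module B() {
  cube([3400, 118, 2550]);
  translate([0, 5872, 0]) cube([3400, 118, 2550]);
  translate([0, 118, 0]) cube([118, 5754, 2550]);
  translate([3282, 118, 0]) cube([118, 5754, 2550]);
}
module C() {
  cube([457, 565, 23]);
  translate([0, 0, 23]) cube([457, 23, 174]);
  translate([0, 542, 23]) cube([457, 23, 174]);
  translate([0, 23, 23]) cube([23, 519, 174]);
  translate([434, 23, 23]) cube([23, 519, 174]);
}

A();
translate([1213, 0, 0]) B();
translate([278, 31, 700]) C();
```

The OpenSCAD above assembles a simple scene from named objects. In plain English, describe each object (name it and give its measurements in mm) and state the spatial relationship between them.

A is a table: top 1013 mm (x) × 627 mm (y), 32 mm thick, upper face at z = 700 mm, on four 88×88 mm square legs, each inset 56 mm from the nearest pair of top edges, running from z = 0 to the bottom of the top.

B is a box-shaped house frame (walls only): outside footprint 3400×5990 mm, wall height 2550 mm, wall thickness 118 mm. The two y-facing walls run the full x-width; the two x-facing walls fit between the inner faces of the y-facing walls.

C is an open-topped rectangular box: outside dimensions 457×565×197 mm, with a uniform wall and base thickness of 23 mm. The base is a full 457×565 slab on the floor; four walls sit on top of the base. The front and back walls (the −y and +y sides) span the full width; the two side walls fit between them.

The house frame is on the floor beside the table on its +x side. The open box is on top of the table, centred.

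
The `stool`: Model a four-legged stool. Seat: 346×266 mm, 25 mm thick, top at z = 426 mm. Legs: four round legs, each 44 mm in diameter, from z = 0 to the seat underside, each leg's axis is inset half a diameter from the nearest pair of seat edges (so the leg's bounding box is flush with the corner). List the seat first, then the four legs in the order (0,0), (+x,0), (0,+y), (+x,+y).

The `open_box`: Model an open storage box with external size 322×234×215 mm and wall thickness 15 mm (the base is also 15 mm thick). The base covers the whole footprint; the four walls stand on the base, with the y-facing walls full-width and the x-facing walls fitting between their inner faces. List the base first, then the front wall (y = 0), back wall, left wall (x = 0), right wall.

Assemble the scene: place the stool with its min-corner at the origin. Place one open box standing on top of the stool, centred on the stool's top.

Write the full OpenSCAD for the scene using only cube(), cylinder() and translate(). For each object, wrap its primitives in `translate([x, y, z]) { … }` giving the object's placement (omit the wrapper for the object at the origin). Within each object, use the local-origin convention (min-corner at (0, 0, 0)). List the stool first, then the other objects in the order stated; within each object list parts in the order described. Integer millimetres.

translate([0, 0, 401]) cube([346, 266, 25]);
translate([22, 22, 0]) cylinder(h = 401, r = 22);
translate([324, 22, 0]) cylinder(h = 401, r = 22);
translate([22, 244, 0]) cylinder(h = 401, r = 22);
translate([324, 244, 0]) cylinder(h = 401, r = 22);
translate([12, 16, 426]) {
  cube([322, 234, 15]);
  translate([0, 0, 15]) cube([322, 15, 200]);
  translate([0, 219, 15]) cube([322, 15, 200]);
  translate([0, 15, 15]) cube([15, 204, 200]);
  translate([307, 15, 15]) cube([15, 204, 200]);
}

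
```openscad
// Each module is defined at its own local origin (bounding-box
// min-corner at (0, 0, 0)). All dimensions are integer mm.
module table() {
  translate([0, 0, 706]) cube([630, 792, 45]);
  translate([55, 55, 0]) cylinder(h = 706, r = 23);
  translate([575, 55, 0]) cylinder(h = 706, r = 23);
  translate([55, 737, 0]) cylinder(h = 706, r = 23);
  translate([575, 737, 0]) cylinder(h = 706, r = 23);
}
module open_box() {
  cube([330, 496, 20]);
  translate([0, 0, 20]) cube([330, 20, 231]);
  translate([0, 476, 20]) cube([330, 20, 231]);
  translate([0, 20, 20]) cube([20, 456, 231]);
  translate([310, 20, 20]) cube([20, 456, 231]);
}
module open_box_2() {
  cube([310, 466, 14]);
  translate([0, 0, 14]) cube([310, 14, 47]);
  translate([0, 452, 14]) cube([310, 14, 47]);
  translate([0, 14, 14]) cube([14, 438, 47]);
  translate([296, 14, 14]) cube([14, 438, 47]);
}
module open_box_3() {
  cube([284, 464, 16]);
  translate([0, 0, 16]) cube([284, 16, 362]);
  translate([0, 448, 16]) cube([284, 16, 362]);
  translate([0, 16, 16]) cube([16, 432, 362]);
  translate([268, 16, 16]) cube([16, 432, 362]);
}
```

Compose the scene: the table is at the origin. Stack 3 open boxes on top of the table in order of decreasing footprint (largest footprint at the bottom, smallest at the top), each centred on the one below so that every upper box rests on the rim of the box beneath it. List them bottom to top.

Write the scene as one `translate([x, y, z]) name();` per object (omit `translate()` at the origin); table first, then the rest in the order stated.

table();
translate([150, 148, 751]) open_box();
translate([160, 163, 1002]) open_box_2();
translate([173, 164, 1063]) open_box_3();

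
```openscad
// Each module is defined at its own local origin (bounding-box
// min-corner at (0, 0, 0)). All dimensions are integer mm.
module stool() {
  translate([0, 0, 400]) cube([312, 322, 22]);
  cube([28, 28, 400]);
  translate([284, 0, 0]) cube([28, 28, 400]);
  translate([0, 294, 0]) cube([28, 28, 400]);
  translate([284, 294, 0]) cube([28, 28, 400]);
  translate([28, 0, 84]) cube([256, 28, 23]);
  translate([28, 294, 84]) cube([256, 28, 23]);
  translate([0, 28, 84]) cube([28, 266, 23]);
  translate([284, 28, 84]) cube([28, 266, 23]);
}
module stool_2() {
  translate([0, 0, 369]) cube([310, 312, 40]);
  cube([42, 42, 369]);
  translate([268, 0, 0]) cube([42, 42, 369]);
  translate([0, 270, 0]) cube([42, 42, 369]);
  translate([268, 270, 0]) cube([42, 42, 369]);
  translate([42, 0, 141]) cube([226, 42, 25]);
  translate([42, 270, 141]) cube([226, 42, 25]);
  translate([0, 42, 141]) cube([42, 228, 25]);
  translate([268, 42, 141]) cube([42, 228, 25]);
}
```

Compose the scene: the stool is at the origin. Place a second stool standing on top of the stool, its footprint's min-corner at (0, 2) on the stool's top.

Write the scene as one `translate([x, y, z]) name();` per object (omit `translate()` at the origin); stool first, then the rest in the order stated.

stool();
translate([0, 2, 422]) stool_2();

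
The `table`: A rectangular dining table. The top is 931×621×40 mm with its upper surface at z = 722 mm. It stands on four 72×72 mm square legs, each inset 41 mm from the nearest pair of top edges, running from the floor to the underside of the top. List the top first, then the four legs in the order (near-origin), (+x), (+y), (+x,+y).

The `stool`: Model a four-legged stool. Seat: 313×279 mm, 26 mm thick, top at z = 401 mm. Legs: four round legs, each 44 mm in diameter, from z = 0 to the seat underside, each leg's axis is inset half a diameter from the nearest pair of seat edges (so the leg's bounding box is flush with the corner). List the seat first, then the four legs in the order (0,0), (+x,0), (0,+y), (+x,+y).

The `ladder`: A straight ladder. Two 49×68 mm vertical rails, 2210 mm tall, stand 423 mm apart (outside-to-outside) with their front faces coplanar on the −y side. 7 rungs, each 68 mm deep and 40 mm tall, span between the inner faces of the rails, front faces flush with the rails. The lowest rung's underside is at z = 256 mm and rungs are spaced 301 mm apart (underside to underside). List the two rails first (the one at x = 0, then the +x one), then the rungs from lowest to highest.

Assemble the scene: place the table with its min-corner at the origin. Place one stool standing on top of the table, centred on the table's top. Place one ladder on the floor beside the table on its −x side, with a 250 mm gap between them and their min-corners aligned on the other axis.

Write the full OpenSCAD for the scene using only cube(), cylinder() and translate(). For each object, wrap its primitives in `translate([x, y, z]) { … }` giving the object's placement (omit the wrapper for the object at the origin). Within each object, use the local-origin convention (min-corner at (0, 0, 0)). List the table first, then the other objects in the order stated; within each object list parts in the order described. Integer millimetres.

translate([0, 0, 682]) cube([931, 621, 40]);
translate([41, 41, 0]) cube([72, 72, 682]);
translate([818, 41, 0]) cube([72, 72, 682]);
translate([41, 508, 0]) cube([72, 72, 682]);
translate([818, 508, 0]) cube([72, 72, 682]);
translate([309, 171, 722]) {
  translate([0, 0, 375]) cube([313, 279, 26]);
  translate([22, 22, 0]) cylinder(h = 375, r = 22);
  translate([291, 22, 0]) cylinder(h = 375, r = 22);
  translate([22, 257, 0]) cylinder(h = 375, r = 22);
  translate([291, 257, 0]) cylinder(h = 375, r = 22);
}
translate([-673, 0, 0]) {
  cube([49, 68, 2210]);
  translate([374, 0, 0]) cube([49, 68, 2210]);
  translate([49, 0, 256]) cube([325, 68, 40]);
  translate([49, 0, 557]) cube([325, 68, 40]);
  translate([49, 0, 858]) cube([325, 68, 40]);
  translate([49, 0, 1159]) cube([325, 68, 40]);
  translate([49, 0, 1460]) cube([325, 68, 40]);
  translate([49, 0, 1761]) cube([325, 68, 40]);
  translate([49, 0, 2062]) cube([325, 68, 40]);
}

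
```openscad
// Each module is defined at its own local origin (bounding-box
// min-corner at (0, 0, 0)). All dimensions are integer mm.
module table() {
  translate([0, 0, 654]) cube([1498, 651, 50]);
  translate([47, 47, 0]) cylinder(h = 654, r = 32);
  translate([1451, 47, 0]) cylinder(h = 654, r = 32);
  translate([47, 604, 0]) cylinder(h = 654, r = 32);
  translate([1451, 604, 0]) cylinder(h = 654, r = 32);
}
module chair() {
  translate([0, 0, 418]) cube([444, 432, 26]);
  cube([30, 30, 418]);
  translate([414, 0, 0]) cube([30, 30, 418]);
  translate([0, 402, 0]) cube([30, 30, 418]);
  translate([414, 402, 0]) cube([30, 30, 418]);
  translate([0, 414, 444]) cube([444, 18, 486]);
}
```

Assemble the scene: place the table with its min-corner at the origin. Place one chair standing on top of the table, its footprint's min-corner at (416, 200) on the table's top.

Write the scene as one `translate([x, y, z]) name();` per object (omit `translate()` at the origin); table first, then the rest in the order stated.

table();
translate([416, 200, 704]) chair();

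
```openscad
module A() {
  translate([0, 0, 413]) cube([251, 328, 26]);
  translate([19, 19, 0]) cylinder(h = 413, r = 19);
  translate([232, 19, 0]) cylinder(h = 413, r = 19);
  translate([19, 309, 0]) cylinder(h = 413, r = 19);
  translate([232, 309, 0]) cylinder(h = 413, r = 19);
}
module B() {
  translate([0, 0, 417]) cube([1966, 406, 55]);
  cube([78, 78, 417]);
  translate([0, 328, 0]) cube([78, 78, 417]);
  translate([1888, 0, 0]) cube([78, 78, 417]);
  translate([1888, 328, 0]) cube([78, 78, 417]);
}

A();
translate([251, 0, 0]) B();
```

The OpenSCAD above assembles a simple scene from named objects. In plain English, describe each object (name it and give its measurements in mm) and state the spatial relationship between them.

A is a four-legged stool. The seat is 251×328 mm, 26 mm thick, top at z = 439 mm. It stands on four round legs, each 38 mm in diameter, from z = 0 to the seat underside, each leg's axis is inset half a diameter from the nearest pair of seat edges (so the leg's bounding box is flush with the corner).

B is a bench: a 1966×406 mm seat slab, 55 mm thick, top at z = 472 mm, on four 78×78 mm square legs flush with the seat corners and standing on z = 0.

The bench is against the stool's +x side, with their −y faces flush.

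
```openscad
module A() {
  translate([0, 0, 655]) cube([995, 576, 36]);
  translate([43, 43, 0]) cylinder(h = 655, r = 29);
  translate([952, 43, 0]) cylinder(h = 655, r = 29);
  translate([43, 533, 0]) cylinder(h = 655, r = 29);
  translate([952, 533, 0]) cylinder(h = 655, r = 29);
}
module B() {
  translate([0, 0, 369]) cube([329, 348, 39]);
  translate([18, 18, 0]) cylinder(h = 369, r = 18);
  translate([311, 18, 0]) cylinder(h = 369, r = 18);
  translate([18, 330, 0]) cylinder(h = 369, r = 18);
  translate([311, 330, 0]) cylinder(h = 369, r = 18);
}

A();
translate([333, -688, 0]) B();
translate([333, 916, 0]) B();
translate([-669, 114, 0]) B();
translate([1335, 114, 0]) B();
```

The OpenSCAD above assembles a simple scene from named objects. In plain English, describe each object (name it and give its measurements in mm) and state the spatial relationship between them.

A is a table: top 995 mm (x) × 576 mm (y), 36 mm thick, upper face at z = 691 mm, on four round legs of 58 mm diameter, each leg's bounding box inset 14 mm from the nearest pair of top edges, running from z = 0 to the bottom of the top.

B is a four-legged stool. The seat is a 329×348×39 mm slab whose top surface is at z = 408 mm; four round legs, each 36 mm in diameter, run from the floor (z = 0) to the underside of the seat, each leg's axis is inset half a diameter from the nearest pair of seat edges (so the leg's bounding box is flush with the corner).

Four stools sit around the table at the −y, +y, −x, +x sides.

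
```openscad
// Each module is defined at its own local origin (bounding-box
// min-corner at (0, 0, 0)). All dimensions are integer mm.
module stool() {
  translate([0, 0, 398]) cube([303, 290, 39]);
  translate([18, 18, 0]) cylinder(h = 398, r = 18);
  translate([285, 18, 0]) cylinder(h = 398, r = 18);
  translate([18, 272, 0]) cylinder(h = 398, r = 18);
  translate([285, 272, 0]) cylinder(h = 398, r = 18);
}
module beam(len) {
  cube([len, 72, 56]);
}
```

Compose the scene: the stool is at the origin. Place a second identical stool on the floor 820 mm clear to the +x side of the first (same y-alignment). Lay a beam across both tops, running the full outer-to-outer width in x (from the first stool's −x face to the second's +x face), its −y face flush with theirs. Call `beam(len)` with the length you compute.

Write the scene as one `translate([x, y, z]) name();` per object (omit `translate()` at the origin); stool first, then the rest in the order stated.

stool();
translate([1123, 0, 0]) stool();
translate([0, 0, 437]) beam(1426);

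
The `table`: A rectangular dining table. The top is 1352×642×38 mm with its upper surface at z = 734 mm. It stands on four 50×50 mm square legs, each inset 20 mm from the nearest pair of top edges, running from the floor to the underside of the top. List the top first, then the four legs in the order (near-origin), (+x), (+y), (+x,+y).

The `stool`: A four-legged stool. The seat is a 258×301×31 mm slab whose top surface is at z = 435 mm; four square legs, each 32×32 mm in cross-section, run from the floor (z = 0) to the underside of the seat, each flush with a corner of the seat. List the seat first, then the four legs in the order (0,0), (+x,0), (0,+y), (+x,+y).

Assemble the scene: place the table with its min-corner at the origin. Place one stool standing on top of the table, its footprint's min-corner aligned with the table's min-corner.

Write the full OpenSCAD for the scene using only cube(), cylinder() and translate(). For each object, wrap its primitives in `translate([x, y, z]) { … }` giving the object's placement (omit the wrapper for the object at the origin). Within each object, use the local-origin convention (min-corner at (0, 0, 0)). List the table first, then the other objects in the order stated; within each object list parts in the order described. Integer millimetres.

translate([0, 0, 696]) cube([1352, 642, 38]);
translate([20, 20, 0]) cube([50, 50, 696]);
translate([1282, 20, 0]) cube([50, 50, 696]);
translate([20, 572, 0]) cube([50, 50, 696]);
translate([1282, 572, 0]) cube([50, 50, 696]);
translate([0, 0, 734]) {
  translate([0, 0, 404]) cube([258, 301, 31]);
  cube([32, 32, 404]);
  translate([226, 0, 0]) cube([32, 32, 404]);
  translate([0, 269, 0]) cube([32, 32, 404]);
  translate([226, 269, 0]) cube([32, 32, 404]);
}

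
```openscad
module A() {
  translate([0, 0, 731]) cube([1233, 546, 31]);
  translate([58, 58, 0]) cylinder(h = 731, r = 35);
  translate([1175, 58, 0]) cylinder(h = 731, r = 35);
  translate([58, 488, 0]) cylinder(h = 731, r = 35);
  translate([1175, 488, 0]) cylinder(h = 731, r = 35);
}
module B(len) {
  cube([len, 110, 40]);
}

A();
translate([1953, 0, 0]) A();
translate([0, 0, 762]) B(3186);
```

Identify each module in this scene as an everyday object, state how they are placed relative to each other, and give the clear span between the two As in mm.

Second table starts at x = 1953; first ends at x = 1233; clear span = 1953 − 1233 = 720 mm.

A is a table. B is a beam. A beam spans the tops of two tables. The clear span between the two tables is 720 mm.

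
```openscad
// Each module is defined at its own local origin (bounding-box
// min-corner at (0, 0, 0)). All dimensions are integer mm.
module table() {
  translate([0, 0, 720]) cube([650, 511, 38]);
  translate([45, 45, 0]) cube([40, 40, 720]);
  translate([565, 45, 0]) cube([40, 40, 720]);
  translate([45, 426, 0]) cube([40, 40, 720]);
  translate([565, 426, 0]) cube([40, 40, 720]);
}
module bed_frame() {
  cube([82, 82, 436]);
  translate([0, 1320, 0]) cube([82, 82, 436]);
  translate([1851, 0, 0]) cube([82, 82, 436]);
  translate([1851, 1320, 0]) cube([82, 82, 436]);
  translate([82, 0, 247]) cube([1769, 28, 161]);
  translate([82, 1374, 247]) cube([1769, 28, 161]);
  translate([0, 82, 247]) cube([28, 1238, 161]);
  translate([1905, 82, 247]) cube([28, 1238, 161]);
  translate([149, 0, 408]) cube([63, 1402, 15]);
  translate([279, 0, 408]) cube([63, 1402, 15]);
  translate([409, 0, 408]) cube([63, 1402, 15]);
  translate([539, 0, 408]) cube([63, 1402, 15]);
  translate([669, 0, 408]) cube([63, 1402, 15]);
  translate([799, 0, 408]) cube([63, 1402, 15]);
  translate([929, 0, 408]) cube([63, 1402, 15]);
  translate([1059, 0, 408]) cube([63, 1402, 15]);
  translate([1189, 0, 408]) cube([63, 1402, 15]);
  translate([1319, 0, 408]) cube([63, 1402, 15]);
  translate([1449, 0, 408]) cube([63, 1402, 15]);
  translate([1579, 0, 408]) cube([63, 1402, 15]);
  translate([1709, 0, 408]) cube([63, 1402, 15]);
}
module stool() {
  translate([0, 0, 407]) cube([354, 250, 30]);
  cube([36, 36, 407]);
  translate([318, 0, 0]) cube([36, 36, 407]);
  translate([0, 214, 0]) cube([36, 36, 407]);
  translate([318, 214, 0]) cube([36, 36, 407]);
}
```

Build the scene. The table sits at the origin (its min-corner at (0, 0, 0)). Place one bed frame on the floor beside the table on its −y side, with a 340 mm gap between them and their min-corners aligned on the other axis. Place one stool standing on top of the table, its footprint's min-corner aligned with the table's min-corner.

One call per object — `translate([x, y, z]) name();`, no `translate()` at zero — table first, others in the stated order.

table();
translate([0, -1742, 0]) bed_frame();
translate([0, 0, 758]) stool();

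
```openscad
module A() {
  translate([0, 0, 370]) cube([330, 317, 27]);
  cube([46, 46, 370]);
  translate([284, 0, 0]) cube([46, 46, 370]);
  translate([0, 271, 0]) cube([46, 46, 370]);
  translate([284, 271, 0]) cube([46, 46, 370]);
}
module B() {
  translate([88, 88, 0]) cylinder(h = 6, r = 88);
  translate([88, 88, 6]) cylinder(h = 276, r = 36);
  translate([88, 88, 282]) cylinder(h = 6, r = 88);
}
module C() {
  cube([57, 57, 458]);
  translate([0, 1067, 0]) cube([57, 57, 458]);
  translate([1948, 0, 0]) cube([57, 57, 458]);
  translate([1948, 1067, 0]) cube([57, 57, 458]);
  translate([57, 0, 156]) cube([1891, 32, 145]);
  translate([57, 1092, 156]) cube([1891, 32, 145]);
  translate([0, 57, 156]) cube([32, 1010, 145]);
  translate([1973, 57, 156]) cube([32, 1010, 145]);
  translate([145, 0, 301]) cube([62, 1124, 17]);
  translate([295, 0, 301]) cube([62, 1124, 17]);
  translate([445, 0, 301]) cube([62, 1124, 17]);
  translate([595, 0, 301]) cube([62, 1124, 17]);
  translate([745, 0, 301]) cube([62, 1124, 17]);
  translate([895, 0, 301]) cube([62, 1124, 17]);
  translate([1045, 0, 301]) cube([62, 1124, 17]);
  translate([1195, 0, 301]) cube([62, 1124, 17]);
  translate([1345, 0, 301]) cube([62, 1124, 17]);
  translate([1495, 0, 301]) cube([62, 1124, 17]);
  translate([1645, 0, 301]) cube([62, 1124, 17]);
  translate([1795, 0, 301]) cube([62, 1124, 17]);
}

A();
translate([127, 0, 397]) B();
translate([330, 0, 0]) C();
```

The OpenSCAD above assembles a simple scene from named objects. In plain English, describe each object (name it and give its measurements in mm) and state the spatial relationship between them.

A is a four-legged stool. The seat is 330×317 mm, 27 mm thick, top at z = 397 mm. It stands on four square legs, each 46×46 mm in cross-section, from z = 0 to the seat underside, each flush with a corner of the seat.

B is a spool: two coaxial disc flanges of radius 88 mm and thickness 6 mm, joined by a core cylinder of radius 36 mm and height 276 mm. The lower flange rests on z = 0 and the three cylinders share a vertical axis.

C is a bed frame 2005 mm long (x) by 1124 mm wide (y). Four 57×57 mm corner posts, 458 mm tall, at the corners of the footprint. Four rails of 32 mm thickness and 145 mm height run between adjacent posts with their undersides at z = 156 mm, their outer faces flush with the outside of the frame (the two x-running rails run between the posts' inner faces; the two y-running rails run between the posts' inner faces). 12 slats, each 62 mm wide (x) and 17 mm thick, lie across the top of the two x-running rails, running the full 1124 mm width of the frame in y; the slats are evenly spaced along x between the inner faces of the end posts with equal gaps (rounded down to the nearest mm) at the −x end and between each pair — any rounding remainder accumulates at the +x end.

The spool is on top of the stool. The bed frame is against the stool's +x side, with their −y faces flush.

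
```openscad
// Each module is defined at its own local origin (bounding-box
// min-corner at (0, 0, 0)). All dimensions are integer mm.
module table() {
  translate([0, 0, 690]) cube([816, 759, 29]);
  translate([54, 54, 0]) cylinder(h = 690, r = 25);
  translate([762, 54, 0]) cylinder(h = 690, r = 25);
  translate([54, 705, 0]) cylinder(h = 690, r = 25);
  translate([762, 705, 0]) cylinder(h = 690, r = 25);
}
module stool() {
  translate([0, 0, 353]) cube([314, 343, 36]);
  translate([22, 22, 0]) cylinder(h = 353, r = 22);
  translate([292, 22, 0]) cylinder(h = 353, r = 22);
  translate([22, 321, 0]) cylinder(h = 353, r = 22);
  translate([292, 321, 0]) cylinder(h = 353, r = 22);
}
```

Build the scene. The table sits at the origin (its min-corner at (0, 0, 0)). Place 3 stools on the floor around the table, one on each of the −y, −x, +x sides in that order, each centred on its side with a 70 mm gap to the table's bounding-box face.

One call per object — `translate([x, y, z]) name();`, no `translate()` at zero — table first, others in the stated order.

table();
translate([251, -413, 0]) stool();
translate([-384, 208, 0]) stool();
translate([886, 208, 0]) stool();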